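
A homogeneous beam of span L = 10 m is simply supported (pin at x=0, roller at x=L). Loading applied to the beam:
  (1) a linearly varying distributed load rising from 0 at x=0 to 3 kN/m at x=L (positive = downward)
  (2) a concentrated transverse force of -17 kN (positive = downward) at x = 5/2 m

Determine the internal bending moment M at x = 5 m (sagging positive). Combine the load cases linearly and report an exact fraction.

M(5) = -5/2 kN·m

Load 1 — triangular load w₀=3 kN/m (0→w₀ over full span):
  M_1 = w₀Lx/6 - w₀x³/(6L) = 3·10·5/6 - 3·5³/(6·10) = 75/4 kN·m
Load 2 — point force P=-17 kN at a=5/2 m (b=L-a=15/2):
  M_2 = Pa(L-x)/L  [x>a] = (-17)·(5/2)·(10-5)/10 = -85/4 kN·m
Superposition: M = Σ M_i = -5/2 kN·m ≈ -2.500000 kN·m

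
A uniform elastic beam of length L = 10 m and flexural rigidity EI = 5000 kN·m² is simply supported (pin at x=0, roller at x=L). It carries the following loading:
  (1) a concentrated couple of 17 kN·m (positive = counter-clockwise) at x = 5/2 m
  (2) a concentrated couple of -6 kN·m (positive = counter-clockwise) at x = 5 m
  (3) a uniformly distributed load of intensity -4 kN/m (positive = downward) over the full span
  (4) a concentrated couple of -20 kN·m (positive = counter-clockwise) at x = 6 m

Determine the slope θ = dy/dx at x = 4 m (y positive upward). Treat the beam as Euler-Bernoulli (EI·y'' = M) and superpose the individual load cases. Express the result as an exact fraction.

Load 1 — applied couple M₀=17 kN·m at a=5/2 m (b=L-a=15/2):
  θ_1 = (M₀x²/(2L)-M₀(x-a)+C₁)/EI  [x>a] with C₁=M₀(3b²-L²)/(6L)=935/48 = (17·4²/(2·10)-17·(4-(5/2))+(935/48))/5000 = 1819/1200000 rad
Load 2 — applied couple M₀=-6 kN·m at a=5 m (b=L-a=5):
  θ_2 = (M₀x²/(2L)+C₁)/EI  [x≤a] with C₁=M₀(3b²-L²)/(6L)=5/2 = ((-6)·4²/(2·10)+(5/2))/5000 = -23/50000 rad
Load 3 — uniform load w=-4 kN/m over full span:
  θ_3 = -w(L³-6Lx²+4x³)/(24EI) = -(-4)·(10³-6·10·4²+4·4³)/(24·5000) = 37/3750 rad
Load 4 — applied couple M₀=-20 kN·m at a=6 m (b=L-a=4):
  θ_4 = (M₀x²/(2L)+C₁)/EI  [x≤a] with C₁=M₀(3b²-L²)/(6L)=52/3 = ((-20)·4²/(2·10)+(52/3))/5000 = 1/3750 rad
Superposition: θ = Σ θ_i = 13427/1200000 rad ≈ 0.011189 rad

θ(4) = 13427/1200000 rad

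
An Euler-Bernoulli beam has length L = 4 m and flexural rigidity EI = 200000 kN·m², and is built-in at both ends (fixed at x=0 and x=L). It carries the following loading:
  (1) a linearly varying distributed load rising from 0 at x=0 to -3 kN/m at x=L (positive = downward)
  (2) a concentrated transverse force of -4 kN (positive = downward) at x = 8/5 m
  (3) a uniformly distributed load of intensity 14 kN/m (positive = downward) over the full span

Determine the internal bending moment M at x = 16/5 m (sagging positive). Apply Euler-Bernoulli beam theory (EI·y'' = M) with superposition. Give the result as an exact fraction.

Load 1 — triangular load w₀=-3 kN/m (0→w₀ over full span):
  M_1 = 3w₀Lx/20 - w₀L²/30 - w₀x³/(6L) = 3·(-3)·4·(16/5)/20 - (-3)·4²/30 - (-3)·(16/5)³/(6·4) = -8/125 kN·m
Load 2 — point force P=-4 kN at a=8/5 m (b=L-a=12/5):
  M_2 = Pa²(a+3b)(L-x)/L³ - Pa²b/L²  [x>a] = (-4)·(8/5)²·((8/5)+3·(12/5))·(4-(16/5))/4³ - (-4)·(8/5)²·(12/5)/4² = 256/625 kN·m
Load 3 — uniform load w=14 kN/m over full span:
  M_3 = wLx/2 - wL²/12 - wx²/2 = 14·4·(16/5)/2 - 14·4²/12 - 14·(16/5)²/2 = -56/75 kN·m
Superposition: M = Σ M_i = -752/1875 kN·m ≈ -0.401067 kN·m

M(16/5) = -752/1875 kN·m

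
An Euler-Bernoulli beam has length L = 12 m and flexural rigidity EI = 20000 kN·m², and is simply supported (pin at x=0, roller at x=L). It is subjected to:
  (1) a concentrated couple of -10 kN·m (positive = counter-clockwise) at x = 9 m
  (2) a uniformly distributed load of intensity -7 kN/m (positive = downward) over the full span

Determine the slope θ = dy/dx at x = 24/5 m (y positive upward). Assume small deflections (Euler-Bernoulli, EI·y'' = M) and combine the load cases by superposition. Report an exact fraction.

Load 1 — applied couple M₀=-10 kN·m at a=9 m (b=L-a=3):
  θ_1 = (M₀x²/(2L)+C₁)/EI  [x≤a] with C₁=M₀(3b²-L²)/(6L)=65/4 = ((-10)·(24/5)²/(2·12)+(65/4))/20000 = 133/400000 rad
Load 2 — uniform load w=-7 kN/m over full span:
  θ_2 = -w(L³-6Lx²+4x³)/(24EI) = -(-7)·(12³-6·12·(24/5)²+4·(24/5)³)/(24·20000) = 2331/312500 rad
Superposition: θ = Σ θ_i = 77917/10000000 rad ≈ 0.007792 rad

θ(24/5) = 77917/10000000 rad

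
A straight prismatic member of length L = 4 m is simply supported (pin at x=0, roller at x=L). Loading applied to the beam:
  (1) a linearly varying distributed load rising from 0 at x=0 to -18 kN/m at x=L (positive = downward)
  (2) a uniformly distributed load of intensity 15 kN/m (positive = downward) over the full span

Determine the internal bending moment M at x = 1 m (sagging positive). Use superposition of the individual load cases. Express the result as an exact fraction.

M(1) = 45/4 kN·m

Load 1 — triangular load w₀=-18 kN/m (0→w₀ over full span):
  M_1 = w₀Lx/6 - w₀x³/(6L) = (-18)·4·1/6 - (-18)·1³/(6·4) = -45/4 kN·m
Load 2 — uniform load w=15 kN/m over full span:
  M_2 = wx(L-x)/2 = 15·1·(4-1)/2 = 45/2 kN·m
Superposition: M = Σ M_i = 45/4 kN·m ≈ 11.250000 kN·m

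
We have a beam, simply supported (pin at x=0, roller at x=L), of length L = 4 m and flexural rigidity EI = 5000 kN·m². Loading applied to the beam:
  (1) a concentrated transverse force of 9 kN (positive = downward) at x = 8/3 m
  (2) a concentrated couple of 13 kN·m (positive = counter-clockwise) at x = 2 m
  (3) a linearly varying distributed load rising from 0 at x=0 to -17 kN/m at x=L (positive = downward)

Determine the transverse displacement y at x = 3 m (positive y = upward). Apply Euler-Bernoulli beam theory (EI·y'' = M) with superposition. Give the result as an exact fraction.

Load 1 — point force P=9 kN at a=8/3 m (b=L-a=4/3):
  y_1 = -Pa(L-x)(2Lx-a²-x²)/(6LEI)  [x>a] = -9·(8/3)·(4-3)·(2·4·3-(8/3)²-3²)/(6·4·5000) = -71/45000 m
Load 2 — applied couple M₀=13 kN·m at a=2 m (b=L-a=2):
  y_2 = (M₀x³/(6L)-M₀(x-a)²/2+C₁x)/EI  [x>a] with C₁=M₀(3b²-L²)/(6L)=-13/6 = (13·3³/(6·4)-13·(3-2)²/2+(-13/6)·3)/5000 = 13/40000 m
Load 3 — triangular load w₀=-17 kN/m (0→w₀ over full span):
  y_3 = -w₀x(7L⁴-10L²x²+3x⁴)/(360LEI) = -(-17)·3·(7·4⁴-10·4²·3²+3·3⁴)/(360·4·5000) = 2023/480000 m
Superposition: y = Σ y_i = 853/288000 m ≈ 0.002962 m

y(3) = 853/288000 m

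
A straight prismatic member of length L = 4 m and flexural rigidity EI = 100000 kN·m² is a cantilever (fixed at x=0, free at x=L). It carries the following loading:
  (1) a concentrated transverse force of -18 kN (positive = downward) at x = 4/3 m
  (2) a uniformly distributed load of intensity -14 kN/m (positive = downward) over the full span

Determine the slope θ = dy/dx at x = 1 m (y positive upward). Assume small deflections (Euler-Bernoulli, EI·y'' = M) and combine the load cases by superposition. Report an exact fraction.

θ(1) = 19/18750 rad

Load 1 — point force P=-18 kN at a=4/3 m (b=L-a=8/3):
  θ_1 = -Px(2a-x)/(2EI)  [x≤a] = -(-18)·1·(2·(4/3)-1)/(2·100000) = 3/20000 rad
Load 2 — uniform load w=-14 kN/m over full span:
  θ_2 = -wx(x²-3Lx+3L²)/(6EI) = -(-14)·1·(1²-3·4·1+3·4²)/(6·100000) = 259/300000 rad
Superposition: θ = Σ θ_i = 19/18750 rad ≈ 0.001013 rad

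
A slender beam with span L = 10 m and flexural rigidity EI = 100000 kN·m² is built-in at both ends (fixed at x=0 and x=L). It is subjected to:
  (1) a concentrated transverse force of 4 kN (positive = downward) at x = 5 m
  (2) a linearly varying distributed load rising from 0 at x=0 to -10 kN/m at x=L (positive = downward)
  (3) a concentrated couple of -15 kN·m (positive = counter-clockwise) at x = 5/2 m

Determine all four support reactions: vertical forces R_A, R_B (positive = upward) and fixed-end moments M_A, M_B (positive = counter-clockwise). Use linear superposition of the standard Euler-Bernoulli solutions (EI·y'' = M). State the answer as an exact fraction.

R_A = -235/16 kN, M_A = -1225/48 kN·m, R_B = -501/16 kN, M_B = 645/16 kN·m

Load 1 — point force P=4 kN at a=5 m (b=L-a=5):
  R_A = Pb²(3a+b)/L³ = 4·5²·(3·5+5)/10³ = 2 kN
  M_A = Pab²/L² = 4·5·5²/10² = 5 kN·m
  R_B = Pa²(a+3b)/L³ = 4·5²·(5+3·5)/10³ = 2 kN
  M_B = -Pa²b/L² = -4·5²·5/10² = -5 kN·m
Load 2 — triangular load w₀=-10 kN/m (0→w₀ over full span):
  R_A = 3w₀L/20 = 3·(-10)·10/20 = -15 kN
  M_A = w₀L²/30 = (-10)·10²/30 = -100/3 kN·m
  R_B = 7w₀L/20 = 7·(-10)·10/20 = -35 kN
  M_B = -w₀L²/20 = -(-10)·10²/20 = 50 kN·m
Load 3 — applied couple M₀=-15 kN·m at a=5/2 m (b=L-a=15/2):
  R_A = 6M₀ab/L³ = 6·(-15)·(5/2)·(15/2)/10³ = -27/16 kN
  M_A = M₀b(2a-b)/L² = (-15)·(15/2)·(2·(5/2)-(15/2))/10² = 45/16 kN·m
  R_B = -6M₀ab/L³ = -6·(-15)·(5/2)·(15/2)/10³ = 27/16 kN
  M_B = M₀a(2b-a)/L² = (-15)·(5/2)·(2·(15/2)-(5/2))/10² = -75/16 kN·m
Superposition: R_A = -235/16 kN, M_A = -1225/48 kN·m, R_B = -501/16 kN, M_B = 645/16 kN·m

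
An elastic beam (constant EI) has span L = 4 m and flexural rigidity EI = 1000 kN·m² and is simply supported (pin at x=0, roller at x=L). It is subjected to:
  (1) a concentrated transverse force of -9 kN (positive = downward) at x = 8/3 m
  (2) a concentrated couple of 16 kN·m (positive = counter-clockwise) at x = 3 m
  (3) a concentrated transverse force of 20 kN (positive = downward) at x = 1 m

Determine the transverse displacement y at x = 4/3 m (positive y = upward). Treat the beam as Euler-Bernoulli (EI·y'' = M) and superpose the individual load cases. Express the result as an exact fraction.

Load 1 — point force P=-9 kN at a=8/3 m (b=L-a=4/3):
  y_1 = -Pbx(L²-b²-x²)/(6LEI)  [x≤a] = -(-9)·(4/3)·(4/3)·(4²-(4/3)²-(4/3)²)/(6·4·1000) = 28/3375 m
Load 2 — applied couple M₀=16 kN·m at a=3 m (b=L-a=1):
  y_2 = (M₀x³/(6L)+C₁x)/EI  [x≤a] with C₁=M₀(3b²-L²)/(6L)=-26/3 = (16·(4/3)³/(6·4)+(-26/3)·(4/3))/1000 = -101/10125 m
Load 3 — point force P=20 kN at a=1 m (b=L-a=3):
  y_3 = -Pa(L-x)(2Lx-a²-x²)/(6LEI)  [x>a] = -20·1·(4-(4/3))·(2·4·(4/3)-1²-(4/3)²)/(6·4·1000) = -71/4050 m
Superposition: y = Σ y_i = -389/20250 m ≈ -0.019210 m

y(4/3) = -389/20250 m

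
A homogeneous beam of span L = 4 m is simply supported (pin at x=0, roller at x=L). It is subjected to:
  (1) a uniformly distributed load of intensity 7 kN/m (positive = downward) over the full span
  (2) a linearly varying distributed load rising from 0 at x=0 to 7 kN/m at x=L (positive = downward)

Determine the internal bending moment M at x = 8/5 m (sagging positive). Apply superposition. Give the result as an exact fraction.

M(8/5) = 2464/125 kN·m

Load 1 — uniform load w=7 kN/m over full span:
  M_1 = wx(L-x)/2 = 7·(8/5)·(4-(8/5))/2 = 336/25 kN·m
Load 2 — triangular load w₀=7 kN/m (0→w₀ over full span):
  M_2 = w₀Lx/6 - w₀x³/(6L) = 7·4·(8/5)/6 - 7·(8/5)³/(6·4) = 784/125 kN·m
Superposition: M = Σ M_i = 2464/125 kN·m ≈ 19.712000 kN·m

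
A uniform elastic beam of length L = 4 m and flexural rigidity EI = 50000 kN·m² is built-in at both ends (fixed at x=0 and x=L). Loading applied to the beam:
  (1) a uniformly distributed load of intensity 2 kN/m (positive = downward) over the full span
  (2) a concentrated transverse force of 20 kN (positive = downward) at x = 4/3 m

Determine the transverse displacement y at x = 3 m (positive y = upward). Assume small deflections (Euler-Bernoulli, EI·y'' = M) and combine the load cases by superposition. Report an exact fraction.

y(3) = -923/16200000 m

Load 1 — uniform load w=2 kN/m over full span:
  y_1 = -wx²(L-x)²/(24EI) = -2·3²·(4-3)²/(24·50000) = -3/200000 m
Load 2 — point force P=20 kN at a=4/3 m (b=L-a=8/3):
  y_2 = -Pa²(L-x)²(3bL-(3b+a)(L-x))/(6L³EI)  [x>a] = -20·(4/3)²·(4-3)²·(3·(8/3)·4-(3·(8/3)+(4/3))·(4-3))/(6·4³·50000) = -17/405000 m
Superposition: y = Σ y_i = -923/16200000 m ≈ -0.000057 m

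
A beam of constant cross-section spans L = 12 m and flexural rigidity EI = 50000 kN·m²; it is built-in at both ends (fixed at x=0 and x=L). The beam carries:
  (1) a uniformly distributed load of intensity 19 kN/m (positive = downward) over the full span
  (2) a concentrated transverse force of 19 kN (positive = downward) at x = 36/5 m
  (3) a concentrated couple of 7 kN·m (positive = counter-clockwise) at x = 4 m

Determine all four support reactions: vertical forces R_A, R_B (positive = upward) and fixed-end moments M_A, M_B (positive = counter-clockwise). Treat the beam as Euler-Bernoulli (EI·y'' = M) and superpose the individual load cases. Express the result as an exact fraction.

Load 1 — uniform load w=19 kN/m over full span:
  R_A = wL/2 = 19·12/2 = 114 kN
  M_A = wL²/12 = 19·12²/12 = 228 kN·m
  R_B = wL/2 = 19·12/2 = 114 kN
  M_B = -wL²/12 = -19·12²/12 = -228 kN·m
Load 2 — point force P=19 kN at a=36/5 m (b=L-a=24/5):
  R_A = Pb²(3a+b)/L³ = 19·(24/5)²·(3·(36/5)+(24/5))/12³ = 836/125 kN
  M_A = Pab²/L² = 19·(36/5)·(24/5)²/12² = 2736/125 kN·m
  R_B = Pa²(a+3b)/L³ = 19·(36/5)²·((36/5)+3·(24/5))/12³ = 1539/125 kN
  M_B = -Pa²b/L² = -19·(36/5)²·(24/5)/12² = -4104/125 kN·m
Load 3 — applied couple M₀=7 kN·m at a=4 m (b=L-a=8):
  R_A = 6M₀ab/L³ = 6·7·4·8/12³ = 7/9 kN
  M_A = M₀b(2a-b)/L² = 7·8·(2·4-8)/12² = 0 kN·m
  R_B = -6M₀ab/L³ = -6·7·4·8/12³ = -7/9 kN
  M_B = M₀a(2b-a)/L² = 7·4·(2·8-4)/12² = 7/3 kN·m
Superposition: R_A = 136649/1125 kN, M_A = 31236/125 kN·m, R_B = 141226/1125 kN, M_B = -96937/375 kN·m

R_A = 136649/1125 kN, M_A = 31236/125 kN·m, R_B = 141226/1125 kN, M_B = -96937/375 kN·m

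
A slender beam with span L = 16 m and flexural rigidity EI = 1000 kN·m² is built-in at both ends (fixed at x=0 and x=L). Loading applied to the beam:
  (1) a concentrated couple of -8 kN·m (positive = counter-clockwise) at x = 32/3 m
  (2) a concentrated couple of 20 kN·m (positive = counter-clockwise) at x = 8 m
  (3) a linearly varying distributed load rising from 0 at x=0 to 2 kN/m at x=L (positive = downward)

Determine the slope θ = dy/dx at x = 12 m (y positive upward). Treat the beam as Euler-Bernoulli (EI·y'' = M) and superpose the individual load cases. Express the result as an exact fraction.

θ(12) = 337/15000 rad

Load 1 — applied couple M₀=-8 kN·m at a=32/3 m (b=L-a=16/3):
  θ_1 = (R_Ax²/2 - M_Ax - M₀(x-a))/EI  [x>a] with R_A=-2/3, M_A=-8/3 = ((-2/3)·12²/2 - (-8/3)·12 - (-8)·(12-(32/3)))/1000 = -2/375 rad
Load 2 — applied couple M₀=20 kN·m at a=8 m (b=L-a=8):
  θ_2 = (R_Ax²/2 - M_Ax - M₀(x-a))/EI  [x>a] with R_A=15/8, M_A=5 = ((15/8)·12²/2 - 5·12 - 20·(12-8))/1000 = -1/200 rad
Load 3 — triangular load w₀=2 kN/m (0→w₀ over full span):
  θ_3 = -w₀(2x(L-x)(L-2x)(x+2L)+x²(L-x)²)/(120LEI) = -2·(2·12·(16-12)·(16-2·12)·(12+2·16)+12²·(16-12)²)/(120·16·1000) = 41/1250 rad
Superposition: θ = Σ θ_i = 337/15000 rad ≈ 0.022467 rad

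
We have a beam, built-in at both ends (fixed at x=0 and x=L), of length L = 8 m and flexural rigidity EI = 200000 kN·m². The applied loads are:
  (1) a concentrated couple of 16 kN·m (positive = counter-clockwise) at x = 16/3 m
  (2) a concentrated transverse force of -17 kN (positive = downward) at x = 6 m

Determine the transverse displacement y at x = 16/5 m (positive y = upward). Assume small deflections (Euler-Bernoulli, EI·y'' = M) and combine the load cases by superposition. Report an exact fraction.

Load 1 — applied couple M₀=16 kN·m at a=16/3 m (b=L-a=8/3):
  y_1 = (R_Ax³/6 - M_Ax²/2)/EI  [x≤a] with R_A=8/3, M_A=16/3 = ((8/3)·(16/5)³/6 - (16/3)·(16/5)²/2)/200000 = -224/3515625 m
Load 2 — point force P=-17 kN at a=6 m (b=L-a=2):
  y_2 = -Pb²x²(3aL-(3a+b)x)/(6L³EI)  [x≤a] = -(-17)·2²·(16/5)²·(3·6·8-(3·6+2)·(16/5))/(6·8³·200000) = 17/187500 m
Superposition: y = Σ y_i = 379/14062500 m ≈ 0.000027 m

y(16/5) = 379/14062500 m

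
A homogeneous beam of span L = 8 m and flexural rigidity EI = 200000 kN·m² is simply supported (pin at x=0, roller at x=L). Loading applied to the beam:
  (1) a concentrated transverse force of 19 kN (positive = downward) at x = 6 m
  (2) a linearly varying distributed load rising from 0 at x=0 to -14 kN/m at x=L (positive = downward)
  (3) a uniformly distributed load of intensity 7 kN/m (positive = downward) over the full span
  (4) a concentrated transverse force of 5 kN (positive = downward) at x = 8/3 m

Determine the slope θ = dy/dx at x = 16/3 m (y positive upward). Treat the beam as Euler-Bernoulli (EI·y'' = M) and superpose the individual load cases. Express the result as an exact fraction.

θ(16/3) = 84383/486000000 rad

Load 1 — point force P=19 kN at a=6 m (b=L-a=2):
  θ_1 = -Pb(L²-b²-3x²)/(6LEI)  [x≤a] = -19·2·(8²-2²-3·(16/3)²)/(6·8·200000) = 361/3600000 rad
Load 2 — triangular load w₀=-14 kN/m (0→w₀ over full span):
  θ_2 = -w₀(7L⁴-30L²x²+15x⁴)/(360LEI) = -(-14)·(7·8⁴-30·8²·(16/3)²+15·(16/3)⁴)/(360·8·200000) = -1274/3796875 rad
Load 3 — uniform load w=7 kN/m over full span:
  θ_3 = -w(L³-6Lx²+4x³)/(24EI) = -7·(8³-6·8·(16/3)²+4·(16/3)³)/(24·200000) = 91/253125 rad
Load 4 — point force P=5 kN at a=8/3 m (b=L-a=16/3):
  θ_4 = -Pa(2L²-6Lx+3x²+a²)/(6LEI)  [x>a] = -5·(8/3)·(2·8²-6·8·(16/3)+3·(16/3)²+(8/3)²)/(6·8·200000) = 1/20250 rad
Superposition: θ = Σ θ_i = 84383/486000000 rad ≈ 0.000174 rad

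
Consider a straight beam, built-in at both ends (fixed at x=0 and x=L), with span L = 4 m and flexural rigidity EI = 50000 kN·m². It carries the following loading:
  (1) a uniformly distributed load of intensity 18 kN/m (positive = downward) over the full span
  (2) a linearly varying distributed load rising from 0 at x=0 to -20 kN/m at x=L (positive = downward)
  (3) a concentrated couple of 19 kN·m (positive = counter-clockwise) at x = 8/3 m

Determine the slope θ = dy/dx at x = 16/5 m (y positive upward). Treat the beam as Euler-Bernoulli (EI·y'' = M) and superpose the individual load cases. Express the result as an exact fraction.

Load 1 — uniform load w=18 kN/m over full span:
  θ_1 = -wx(L-x)(L-2x)/(12EI) = -18·(16/5)·(4-(16/5))·(4-2·(16/5))/(12·50000) = 72/390625 rad
Load 2 — triangular load w₀=-20 kN/m (0→w₀ over full span):
  θ_2 = -w₀(2x(L-x)(L-2x)(x+2L)+x²(L-x)²)/(120LEI) = -(-20)·(2·(16/5)·(4-(16/5))·(4-2·(16/5))·((16/5)+2·4)+(16/5)²·(4-(16/5))²)/(120·4·50000) = -128/1171875 rad
Load 3 — applied couple M₀=19 kN·m at a=8/3 m (b=L-a=4/3):
  θ_3 = (R_Ax²/2 - M_Ax - M₀(x-a))/EI  [x>a] with R_A=19/3, M_A=19/3 = ((19/3)·(16/5)²/2 - (19/3)·(16/5) - 19·((16/5)-(8/3)))/50000 = 19/468750 rad
Superposition: θ = Σ θ_i = 271/2343750 rad ≈ 0.000116 rad

θ(16/5) = 271/2343750 rad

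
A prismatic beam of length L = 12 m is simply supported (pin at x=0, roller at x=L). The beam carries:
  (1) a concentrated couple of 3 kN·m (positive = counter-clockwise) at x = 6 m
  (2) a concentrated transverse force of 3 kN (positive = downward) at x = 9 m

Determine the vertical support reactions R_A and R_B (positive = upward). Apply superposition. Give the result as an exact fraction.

Load 1 — applied couple M₀=3 kN·m at a=6 m (b=L-a=6):
  R_A = M₀/L = 3/12 = 1/4 kN
  R_B = -M₀/L = -3/12 = -1/4 kN
Load 2 — point force P=3 kN at a=9 m (b=L-a=3):
  R_A = Pb/L = 3·3/12 = 3/4 kN
  R_B = Pa/L = 3·9/12 = 9/4 kN
Superposition: R_A = 1 kN, R_B = 2 kN

R_A = 1 kN, R_B = 2 kN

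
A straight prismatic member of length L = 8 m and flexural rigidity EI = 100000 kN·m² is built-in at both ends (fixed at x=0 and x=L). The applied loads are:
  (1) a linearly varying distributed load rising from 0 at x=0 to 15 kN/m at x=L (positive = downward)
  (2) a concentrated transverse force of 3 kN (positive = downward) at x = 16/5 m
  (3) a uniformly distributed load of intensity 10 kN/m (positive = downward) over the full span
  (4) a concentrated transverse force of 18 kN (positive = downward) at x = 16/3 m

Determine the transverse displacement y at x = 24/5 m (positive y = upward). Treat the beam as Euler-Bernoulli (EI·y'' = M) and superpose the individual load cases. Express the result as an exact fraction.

y(24/5) = -106384/48828125 m

Load 1 — triangular load w₀=15 kN/m (0→w₀ over full span):
  y_1 = -w₀x²(L-x)²(x+2L)/(120LEI) = -15·(24/5)²·(8-(24/5))²·((24/5)+2·8)/(120·8·100000) = -7488/9765625 m
Load 2 — point force P=3 kN at a=16/5 m (b=L-a=24/5):
  y_2 = -Pa²(L-x)²(3bL-(3b+a)(L-x))/(6L³EI)  [x>a] = -3·(16/5)²·(8-(24/5))²·(3·(24/5)·8-(3·(24/5)+(16/5))·(8-(24/5)))/(6·8³·100000) = -2944/48828125 m
Load 3 — uniform load w=10 kN/m over full span:
  y_3 = -wx²(L-x)²/(24EI) = -10·(24/5)²·(8-(24/5))²/(24·100000) = -384/390625 m
Load 4 — point force P=18 kN at a=16/3 m (b=L-a=8/3):
  y_4 = -Pb²x²(3aL-(3a+b)x)/(6L³EI)  [x≤a] = -18·(8/3)²·(24/5)²·(3·(16/3)·8-(3·(16/3)+(8/3))·(24/5))/(6·8³·100000) = -144/390625 m
Superposition: y = Σ y_i = -106384/48828125 m ≈ -0.002179 m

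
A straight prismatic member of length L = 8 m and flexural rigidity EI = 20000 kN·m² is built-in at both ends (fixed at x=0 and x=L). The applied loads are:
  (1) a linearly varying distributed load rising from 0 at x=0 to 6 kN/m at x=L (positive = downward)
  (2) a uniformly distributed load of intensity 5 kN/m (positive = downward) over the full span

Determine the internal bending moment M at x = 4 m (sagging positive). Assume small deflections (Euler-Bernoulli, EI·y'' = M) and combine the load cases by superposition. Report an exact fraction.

Load 1 — triangular load w₀=6 kN/m (0→w₀ over full span):
  M_1 = 3w₀Lx/20 - w₀L²/30 - w₀x³/(6L) = 3·6·8·4/20 - 6·8²/30 - 6·4³/(6·8) = 8 kN·m
Load 2 — uniform load w=5 kN/m over full span:
  M_2 = wLx/2 - wL²/12 - wx²/2 = 5·8·4/2 - 5·8²/12 - 5·4²/2 = 40/3 kN·m
Superposition: M = Σ M_i = 64/3 kN·m ≈ 21.333333 kN·m

M(4) = 64/3 kN·m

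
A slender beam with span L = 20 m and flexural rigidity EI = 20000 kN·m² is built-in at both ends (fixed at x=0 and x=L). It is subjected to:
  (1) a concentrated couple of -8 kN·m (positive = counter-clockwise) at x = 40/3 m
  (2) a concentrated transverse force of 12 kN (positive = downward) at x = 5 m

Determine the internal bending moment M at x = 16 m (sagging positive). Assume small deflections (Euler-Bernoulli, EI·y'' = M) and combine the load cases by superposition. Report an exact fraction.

M(16) = -97/60 kN·m

Load 1 — applied couple M₀=-8 kN·m at a=40/3 m (b=L-a=20/3):
  M_1 = R_Ax - M_A - M₀  [x>a] with R_A=-8/15, M_A=-8/3 = (-8/15)·16 - (-8/3) - (-8) = 32/15 kN·m
Load 2 — point force P=12 kN at a=5 m (b=L-a=15):
  M_2 = Pa²(a+3b)(L-x)/L³ - Pa²b/L²  [x>a] = 12·5²·(5+3·15)·(20-16)/20³ - 12·5²·15/20² = -15/4 kN·m
Superposition: M = Σ M_i = -97/60 kN·m ≈ -1.616667 kN·m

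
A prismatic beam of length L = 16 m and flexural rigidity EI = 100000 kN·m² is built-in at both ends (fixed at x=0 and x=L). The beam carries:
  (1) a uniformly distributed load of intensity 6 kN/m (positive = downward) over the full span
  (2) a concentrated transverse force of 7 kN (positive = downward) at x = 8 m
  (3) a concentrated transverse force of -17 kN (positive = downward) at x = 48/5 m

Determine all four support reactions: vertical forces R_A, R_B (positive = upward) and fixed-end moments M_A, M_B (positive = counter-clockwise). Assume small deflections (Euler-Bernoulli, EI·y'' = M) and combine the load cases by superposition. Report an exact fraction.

R_A = 11379/250 kN, M_A = 14486/125 kN·m, R_B = 10121/250 kN, M_B = -12854/125 kN·m

Load 1 — uniform load w=6 kN/m over full span:
  R_A = wL/2 = 6·16/2 = 48 kN
  M_A = wL²/12 = 6·16²/12 = 128 kN·m
  R_B = wL/2 = 6·16/2 = 48 kN
  M_B = -wL²/12 = -6·16²/12 = -128 kN·m
Load 2 — point force P=7 kN at a=8 m (b=L-a=8):
  R_A = Pb²(3a+b)/L³ = 7·8²·(3·8+8)/16³ = 7/2 kN
  M_A = Pab²/L² = 7·8·8²/16² = 14 kN·m
  R_B = Pa²(a+3b)/L³ = 7·8²·(8+3·8)/16³ = 7/2 kN
  M_B = -Pa²b/L² = -7·8²·8/16² = -14 kN·m
Load 3 — point force P=-17 kN at a=48/5 m (b=L-a=32/5):
  R_A = Pb²(3a+b)/L³ = (-17)·(32/5)²·(3·(48/5)+(32/5))/16³ = -748/125 kN
  M_A = Pab²/L² = (-17)·(48/5)·(32/5)²/16² = -3264/125 kN·m
  R_B = Pa²(a+3b)/L³ = (-17)·(48/5)²·((48/5)+3·(32/5))/16³ = -1377/125 kN
  M_B = -Pa²b/L² = -(-17)·(48/5)²·(32/5)/16² = 4896/125 kN·m
Superposition: R_A = 11379/250 kN, M_A = 14486/125 kN·m, R_B = 10121/250 kN, M_B = -12854/125 kN·m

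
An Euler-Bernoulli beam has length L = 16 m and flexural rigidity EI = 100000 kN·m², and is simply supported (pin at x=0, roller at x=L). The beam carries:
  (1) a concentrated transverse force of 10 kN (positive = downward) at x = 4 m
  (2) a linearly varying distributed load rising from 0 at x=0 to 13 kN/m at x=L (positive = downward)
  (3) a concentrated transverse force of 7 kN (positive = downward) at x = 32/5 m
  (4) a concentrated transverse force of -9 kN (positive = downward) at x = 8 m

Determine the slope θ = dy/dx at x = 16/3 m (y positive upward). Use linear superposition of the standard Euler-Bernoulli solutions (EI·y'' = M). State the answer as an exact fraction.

θ(16/3) = -4456837/759375000 rad

Load 1 — point force P=10 kN at a=4 m (b=L-a=12):
  θ_1 = -Pa(2L²-6Lx+3x²+a²)/(6LEI)  [x>a] = -10·4·(2·16²-6·16·(16/3)+3·(16/3)²+4²)/(6·16·100000) = -19/45000 rad
Load 2 — triangular load w₀=13 kN/m (0→w₀ over full span):
  θ_2 = -w₀(7L⁴-30L²x²+15x⁴)/(360LEI) = -13·(7·16⁴-30·16²·(16/3)²+15·(16/3)⁴)/(360·16·100000) = -21632/3796875 rad
Load 3 — point force P=7 kN at a=32/5 m (b=L-a=48/5):
  θ_3 = -Pb(L²-b²-3x²)/(6LEI)  [x≤a] = -7·(48/5)·(16²-(48/5)²-3·(16/3)²)/(6·16·100000) = -644/1171875 rad
Load 4 — point force P=-9 kN at a=8 m (b=L-a=8):
  θ_4 = -Pb(L²-b²-3x²)/(6LEI)  [x≤a] = -(-9)·8·(16²-8²-3·(16/3)²)/(6·16·100000) = 1/1250 rad
Superposition: θ = Σ θ_i = -4456837/759375000 rad ≈ -0.005869 rad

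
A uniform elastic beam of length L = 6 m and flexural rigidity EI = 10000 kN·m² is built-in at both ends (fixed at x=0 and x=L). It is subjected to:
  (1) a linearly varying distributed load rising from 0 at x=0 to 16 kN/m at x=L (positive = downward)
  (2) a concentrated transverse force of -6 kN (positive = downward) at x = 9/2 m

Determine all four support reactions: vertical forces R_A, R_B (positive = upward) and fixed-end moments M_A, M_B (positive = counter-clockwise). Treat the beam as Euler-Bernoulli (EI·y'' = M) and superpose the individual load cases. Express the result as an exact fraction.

Load 1 — triangular load w₀=16 kN/m (0→w₀ over full span):
  R_A = 3w₀L/20 = 3·16·6/20 = 72/5 kN
  M_A = w₀L²/30 = 16·6²/30 = 96/5 kN·m
  R_B = 7w₀L/20 = 7·16·6/20 = 168/5 kN
  M_B = -w₀L²/20 = -16·6²/20 = -144/5 kN·m
Load 2 — point force P=-6 kN at a=9/2 m (b=L-a=3/2):
  R_A = Pb²(3a+b)/L³ = (-6)·(3/2)²·(3·(9/2)+(3/2))/6³ = -15/16 kN
  M_A = Pab²/L² = (-6)·(9/2)·(3/2)²/6² = -27/16 kN·m
  R_B = Pa²(a+3b)/L³ = (-6)·(9/2)²·((9/2)+3·(3/2))/6³ = -81/16 kN
  M_B = -Pa²b/L² = -(-6)·(9/2)²·(3/2)/6² = 81/16 kN·m
Superposition: R_A = 1077/80 kN, M_A = 1401/80 kN·m, R_B = 2283/80 kN, M_B = -1899/80 kN·m

R_A = 1077/80 kN, M_A = 1401/80 kN·m, R_B = 2283/80 kN, M_B = -1899/80 kN·m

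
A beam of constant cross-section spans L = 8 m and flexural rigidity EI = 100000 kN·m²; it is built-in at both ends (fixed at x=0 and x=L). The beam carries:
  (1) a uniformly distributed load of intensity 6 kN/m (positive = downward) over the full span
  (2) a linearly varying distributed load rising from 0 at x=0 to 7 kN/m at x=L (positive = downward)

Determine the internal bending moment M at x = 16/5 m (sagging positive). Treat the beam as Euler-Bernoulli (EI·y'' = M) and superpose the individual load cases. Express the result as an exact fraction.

Load 1 — uniform load w=6 kN/m over full span:
  M_1 = wLx/2 - wL²/12 - wx²/2 = 6·8·(16/5)/2 - 6·8²/12 - 6·(16/5)²/2 = 352/25 kN·m
Load 2 — triangular load w₀=7 kN/m (0→w₀ over full span):
  M_2 = 3w₀Lx/20 - w₀L²/30 - w₀x³/(6L) = 3·7·8·(16/5)/20 - 7·8²/30 - 7·(16/5)³/(6·8) = 896/125 kN·m
Superposition: M = Σ M_i = 2656/125 kN·m ≈ 21.248000 kN·m

M(16/5) = 2656/125 kN·m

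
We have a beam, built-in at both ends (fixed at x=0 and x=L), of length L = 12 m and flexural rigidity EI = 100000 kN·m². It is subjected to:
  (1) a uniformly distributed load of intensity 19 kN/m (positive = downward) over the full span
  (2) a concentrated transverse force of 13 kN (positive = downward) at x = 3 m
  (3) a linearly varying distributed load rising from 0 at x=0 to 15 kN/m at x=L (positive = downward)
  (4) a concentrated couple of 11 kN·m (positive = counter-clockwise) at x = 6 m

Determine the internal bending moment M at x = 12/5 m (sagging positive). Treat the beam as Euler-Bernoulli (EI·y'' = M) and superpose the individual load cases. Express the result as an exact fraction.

Load 1 — uniform load w=19 kN/m over full span:
  M_1 = wLx/2 - wL²/12 - wx²/2 = 19·12·(12/5)/2 - 19·12²/12 - 19·(12/5)²/2 = -228/25 kN·m
Load 2 — point force P=13 kN at a=3 m (b=L-a=9):
  M_2 = Pb²(3a+b)x/L³ - Pab²/L²  [x≤a] = 13·9²·(3·3+9)·(12/5)/12³ - 13·3·9²/12² = 351/80 kN·m
Load 3 — triangular load w₀=15 kN/m (0→w₀ over full span):
  M_3 = 3w₀Lx/20 - w₀L²/30 - w₀x³/(6L) = 3·15·12·(12/5)/20 - 15·12²/30 - 15·(12/5)³/(6·12) = -252/25 kN·m
Load 4 — applied couple M₀=11 kN·m at a=6 m (b=L-a=6):
  M_4 = R_Ax - M_A  [x≤a] with R_A=11/8, M_A=11/4 = (11/8)·(12/5) - (11/4) = 11/20 kN·m
Superposition: M = Σ M_i = -1141/80 kN·m ≈ -14.262500 kN·m

M(12/5) = -1141/80 kN·m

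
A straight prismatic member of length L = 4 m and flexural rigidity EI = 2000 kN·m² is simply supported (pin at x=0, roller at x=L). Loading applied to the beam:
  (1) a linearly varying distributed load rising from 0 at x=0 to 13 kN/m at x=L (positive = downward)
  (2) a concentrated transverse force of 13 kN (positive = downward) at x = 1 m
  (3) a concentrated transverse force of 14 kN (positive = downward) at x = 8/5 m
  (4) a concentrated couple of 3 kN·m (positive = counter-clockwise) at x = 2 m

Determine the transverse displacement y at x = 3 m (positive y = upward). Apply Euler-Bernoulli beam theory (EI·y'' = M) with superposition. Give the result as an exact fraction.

y(3) = -419203/24000000 m

Load 1 — triangular load w₀=13 kN/m (0→w₀ over full span):
  y_1 = -w₀x(7L⁴-10L²x²+3x⁴)/(360LEI) = -13·3·(7·4⁴-10·4²·3²+3·3⁴)/(360·4·2000) = -1547/192000 m
Load 2 — point force P=13 kN at a=1 m (b=L-a=3):
  y_2 = -Pa(L-x)(2Lx-a²-x²)/(6LEI)  [x>a] = -13·1·(4-3)·(2·4·3-1²-3²)/(6·4·2000) = -91/24000 m
Load 3 — point force P=14 kN at a=8/5 m (b=L-a=12/5):
  y_3 = -Pa(L-x)(2Lx-a²-x²)/(6LEI)  [x>a] = -14·(8/5)·(4-3)·(2·4·3-(8/5)²-3²)/(6·4·2000) = -2177/375000 m
Load 4 — applied couple M₀=3 kN·m at a=2 m (b=L-a=2):
  y_4 = (M₀x³/(6L)-M₀(x-a)²/2+C₁x)/EI  [x>a] with C₁=M₀(3b²-L²)/(6L)=-1/2 = (3·3³/(6·4)-3·(3-2)²/2+(-1/2)·3)/2000 = 3/16000 m
Superposition: y = Σ y_i = -419203/24000000 m ≈ -0.017467 m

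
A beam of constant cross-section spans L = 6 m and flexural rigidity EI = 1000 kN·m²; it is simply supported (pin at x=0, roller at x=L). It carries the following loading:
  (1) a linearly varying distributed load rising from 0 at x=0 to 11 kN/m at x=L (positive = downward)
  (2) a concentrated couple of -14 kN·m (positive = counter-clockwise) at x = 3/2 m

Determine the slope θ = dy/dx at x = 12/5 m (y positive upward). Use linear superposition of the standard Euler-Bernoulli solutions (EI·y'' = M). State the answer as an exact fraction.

θ(12/5) = -103997/5000000 rad

Load 1 — triangular load w₀=11 kN/m (0→w₀ over full span):
  θ_1 = -w₀(7L⁴-30L²x²+15x⁴)/(360LEI) = -11·(7·6⁴-30·6²·(12/5)²+15·(12/5)⁴)/(360·6·1000) = -10659/625000 rad
Load 2 — applied couple M₀=-14 kN·m at a=3/2 m (b=L-a=9/2):
  θ_2 = (M₀x²/(2L)-M₀(x-a)+C₁)/EI  [x>a] with C₁=M₀(3b²-L²)/(6L)=-77/8 = ((-14)·(12/5)²/(2·6)-(-14)·((12/5)-(3/2))+(-77/8))/1000 = -749/200000 rad
Superposition: θ = Σ θ_i = -103997/5000000 rad ≈ -0.020799 rad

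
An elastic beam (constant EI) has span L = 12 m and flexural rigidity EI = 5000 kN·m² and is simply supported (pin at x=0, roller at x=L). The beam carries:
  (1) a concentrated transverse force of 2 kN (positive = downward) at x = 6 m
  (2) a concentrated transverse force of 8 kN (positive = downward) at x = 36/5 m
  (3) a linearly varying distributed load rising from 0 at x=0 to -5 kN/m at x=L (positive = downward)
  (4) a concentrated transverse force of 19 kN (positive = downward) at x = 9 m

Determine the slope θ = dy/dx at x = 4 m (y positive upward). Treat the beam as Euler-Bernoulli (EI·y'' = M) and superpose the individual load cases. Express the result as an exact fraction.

θ(4) = -228083/45000000 rad

Load 1 — point force P=2 kN at a=6 m (b=L-a=6):
  θ_1 = -Pb(L²-b²-3x²)/(6LEI)  [x≤a] = -2·6·(12²-6²-3·4²)/(6·12·5000) = -1/500 rad
Load 2 — point force P=8 kN at a=36/5 m (b=L-a=24/5):
  θ_2 = -Pb(L²-b²-3x²)/(6LEI)  [x≤a] = -8·(24/5)·(12²-(24/5)²-3·4²)/(6·12·5000) = -608/78125 rad
Load 3 — triangular load w₀=-5 kN/m (0→w₀ over full span):
  θ_3 = -w₀(7L⁴-30L²x²+15x⁴)/(360LEI) = -(-5)·(7·12⁴-30·12²·4²+15·4⁴)/(360·12·5000) = 104/5625 rad
Load 4 — point force P=19 kN at a=9 m (b=L-a=3):
  θ_4 = -Pb(L²-b²-3x²)/(6LEI)  [x≤a] = -19·3·(12²-3²-3·4²)/(6·12·5000) = -551/40000 rad
Superposition: θ = Σ θ_i = -228083/45000000 rad ≈ -0.005069 rad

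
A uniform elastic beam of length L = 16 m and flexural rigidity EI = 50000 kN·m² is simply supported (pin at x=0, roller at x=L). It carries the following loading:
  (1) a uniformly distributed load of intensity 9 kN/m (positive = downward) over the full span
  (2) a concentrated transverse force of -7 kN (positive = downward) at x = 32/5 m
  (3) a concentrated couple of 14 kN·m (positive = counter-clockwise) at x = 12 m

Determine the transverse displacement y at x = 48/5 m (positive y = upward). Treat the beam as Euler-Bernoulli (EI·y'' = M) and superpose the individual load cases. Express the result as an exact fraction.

Load 1 — uniform load w=9 kN/m over full span:
  y_1 = -wx(L³-2Lx²+x³)/(24EI) = -9·(48/5)·(16³-2·16·(48/5)²+(48/5)³)/(24·50000) = -285696/1953125 m
Load 2 — point force P=-7 kN at a=32/5 m (b=L-a=48/5):
  y_2 = -Pa(L-x)(2Lx-a²-x²)/(6LEI)  [x>a] = -(-7)·(32/5)·(16-(48/5))·(2·16·(48/5)-(32/5)²-(48/5)²)/(6·16·50000) = 60928/5859375 m
Load 3 — applied couple M₀=14 kN·m at a=12 m (b=L-a=4):
  y_3 = (M₀x³/(6L)+C₁x)/EI  [x≤a] with C₁=M₀(3b²-L²)/(6L)=-91/3 = (14·(48/5)³/(6·16)+(-91/3)·(48/5))/50000 = -1267/390625 m
Superposition: y = Σ y_i = -163033/1171875 m ≈ -0.139121 m

y(48/5) = -163033/1171875 m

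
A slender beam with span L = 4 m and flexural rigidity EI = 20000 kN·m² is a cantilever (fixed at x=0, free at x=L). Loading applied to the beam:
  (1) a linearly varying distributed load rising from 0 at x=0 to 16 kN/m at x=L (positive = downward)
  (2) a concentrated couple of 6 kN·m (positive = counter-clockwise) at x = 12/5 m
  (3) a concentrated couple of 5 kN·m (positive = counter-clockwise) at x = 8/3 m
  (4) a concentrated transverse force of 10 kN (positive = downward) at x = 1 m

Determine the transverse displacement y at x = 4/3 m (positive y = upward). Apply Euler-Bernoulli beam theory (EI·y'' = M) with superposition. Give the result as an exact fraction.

y(4/3) = -213497/72900000 m

Load 1 — triangular load w₀=16 kN/m (0→w₀ over full span):
  y_1 = (w₀Lx³/12-w₀L²x²/6-w₀x⁵/(120L))/EI = (16·4·(4/3)³/12-16·4²·(4/3)²/6-16·(4/3)⁵/(120·4))/20000 = -7216/2278125 m
Load 2 — applied couple M₀=6 kN·m at a=12/5 m (b=L-a=8/5):
  y_2 = M₀x²/(2EI)  [x≤a] = 6·(4/3)²/(2·20000) = 1/3750 m
Load 3 — applied couple M₀=5 kN·m at a=8/3 m (b=L-a=4/3):
  y_3 = M₀x²/(2EI)  [x≤a] = 5·(4/3)²/(2·20000) = 1/4500 m
Load 4 — point force P=10 kN at a=1 m (b=L-a=3):
  y_4 = -Pa²(3x-a)/(6EI)  [x>a] = -10·1²·(3·(4/3)-1)/(6·20000) = -1/4000 m
Superposition: y = Σ y_i = -213497/72900000 m ≈ -0.002929 m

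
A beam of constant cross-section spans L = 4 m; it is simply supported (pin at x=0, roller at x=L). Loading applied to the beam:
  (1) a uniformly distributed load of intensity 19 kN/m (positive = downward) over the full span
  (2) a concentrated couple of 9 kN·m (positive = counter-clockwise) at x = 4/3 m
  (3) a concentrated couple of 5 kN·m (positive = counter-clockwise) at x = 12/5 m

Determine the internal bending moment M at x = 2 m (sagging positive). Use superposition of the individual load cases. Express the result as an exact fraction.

Load 1 — uniform load w=19 kN/m over full span:
  M_1 = wx(L-x)/2 = 19·2·(4-2)/2 = 38 kN·m
Load 2 — applied couple M₀=9 kN·m at a=4/3 m (b=L-a=8/3):
  M_2 = M₀x/L - M₀  [x>a] = 9·2/4 - 9 = -9/2 kN·m
Load 3 — applied couple M₀=5 kN·m at a=12/5 m (b=L-a=8/5):
  M_3 = M₀x/L  [x≤a] = 5·2/4 = 5/2 kN·m
Superposition: M = Σ M_i = 36 kN·m ≈ 36.000000 kN·m

M(2) = 36 kN·m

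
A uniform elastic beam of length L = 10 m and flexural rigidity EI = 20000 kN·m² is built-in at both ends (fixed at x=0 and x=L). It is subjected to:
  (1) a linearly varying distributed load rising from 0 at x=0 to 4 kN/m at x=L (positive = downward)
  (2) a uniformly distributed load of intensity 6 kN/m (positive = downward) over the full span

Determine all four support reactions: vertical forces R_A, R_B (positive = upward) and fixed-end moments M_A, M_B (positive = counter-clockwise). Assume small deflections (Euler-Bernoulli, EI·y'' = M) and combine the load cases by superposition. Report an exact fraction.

R_A = 36 kN, M_A = 190/3 kN·m, R_B = 44 kN, M_B = -70 kN·m

Load 1 — triangular load w₀=4 kN/m (0→w₀ over full span):
  R_A = 3w₀L/20 = 3·4·10/20 = 6 kN
  M_A = w₀L²/30 = 4·10²/30 = 40/3 kN·m
  R_B = 7w₀L/20 = 7·4·10/20 = 14 kN
  M_B = -w₀L²/20 = -4·10²/20 = -20 kN·m
Load 2 — uniform load w=6 kN/m over full span:
  R_A = wL/2 = 6·10/2 = 30 kN
  M_A = wL²/12 = 6·10²/12 = 50 kN·m
  R_B = wL/2 = 6·10/2 = 30 kN
  M_B = -wL²/12 = -6·10²/12 = -50 kN·m
Superposition: R_A = 36 kN, M_A = 190/3 kN·m, R_B = 44 kN, M_B = -70 kN·m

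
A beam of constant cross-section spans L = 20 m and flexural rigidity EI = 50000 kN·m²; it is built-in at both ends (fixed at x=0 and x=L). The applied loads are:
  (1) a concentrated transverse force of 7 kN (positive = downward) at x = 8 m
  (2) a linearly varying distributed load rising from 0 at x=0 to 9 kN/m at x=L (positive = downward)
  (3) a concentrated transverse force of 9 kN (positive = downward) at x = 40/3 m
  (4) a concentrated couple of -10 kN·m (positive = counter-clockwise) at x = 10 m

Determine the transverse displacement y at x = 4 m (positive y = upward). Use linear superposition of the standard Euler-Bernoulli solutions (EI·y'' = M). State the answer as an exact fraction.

Load 1 — point force P=7 kN at a=8 m (b=L-a=12):
  y_1 = -Pb²x²(3aL-(3a+b)x)/(6L³EI)  [x≤a] = -7·12²·4²·(3·8·20-(3·8+12)·4)/(6·20³·50000) = -882/390625 m
Load 2 — triangular load w₀=9 kN/m (0→w₀ over full span):
  y_2 = -w₀x²(L-x)²(x+2L)/(120LEI) = -9·4²·(20-4)²·(4+2·20)/(120·20·50000) = -1056/78125 m
Load 3 — point force P=9 kN at a=40/3 m (b=L-a=20/3):
  y_3 = -Pb²x²(3aL-(3a+b)x)/(6L³EI)  [x≤a] = -9·(20/3)²·4²·(3·(40/3)·20-(3·(40/3)+(20/3))·4)/(6·20³·50000) = -46/28125 m
Load 4 — applied couple M₀=-10 kN·m at a=10 m (b=L-a=10):
  y_4 = (R_Ax³/6 - M_Ax²/2)/EI  [x≤a] with R_A=-3/4, M_A=-5/2 = ((-3/4)·4³/6 - (-5/2)·4²/2)/50000 = 3/12500 m
Superposition: y = Σ y_i = -241457/14062500 m ≈ -0.017170 m

y(4) = -241457/14062500 m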